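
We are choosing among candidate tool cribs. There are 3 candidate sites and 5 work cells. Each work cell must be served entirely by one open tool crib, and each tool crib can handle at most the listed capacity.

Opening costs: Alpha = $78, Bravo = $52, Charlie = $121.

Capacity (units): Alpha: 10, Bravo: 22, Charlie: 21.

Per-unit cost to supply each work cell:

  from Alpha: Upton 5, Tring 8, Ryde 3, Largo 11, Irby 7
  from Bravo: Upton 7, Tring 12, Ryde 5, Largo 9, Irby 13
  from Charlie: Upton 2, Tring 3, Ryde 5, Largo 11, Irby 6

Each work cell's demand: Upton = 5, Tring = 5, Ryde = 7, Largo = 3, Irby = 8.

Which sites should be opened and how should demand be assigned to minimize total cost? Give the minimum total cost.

Open {Bravo, Charlie}: Upton→Charlie 2·5=10, Tring→Charlie 3·5=15, Ryde→Bravo 5·7=35, Largo→Bravo 9·3=27, Irby→Charlie 6·8=48.
Loads: Bravo carries 10/22, Charlie carries 18/21. Service 135; fixed 173; total 308.
Next best feasible plan costs 314.

Minimum total cost: 308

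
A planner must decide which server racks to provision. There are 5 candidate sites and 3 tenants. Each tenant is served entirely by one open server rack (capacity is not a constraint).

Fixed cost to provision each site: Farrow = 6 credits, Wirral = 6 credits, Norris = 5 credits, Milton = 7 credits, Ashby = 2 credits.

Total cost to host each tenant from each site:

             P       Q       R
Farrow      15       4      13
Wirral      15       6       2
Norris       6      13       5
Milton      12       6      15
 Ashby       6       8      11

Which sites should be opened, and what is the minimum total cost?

For any fixed open set, each tenant goes to its cheapest open site; total = fixed + service.
{Wirral, Ashby}: P→Ashby 6, Q→Wirral 6, R→Wirral 2. Service 14; fixed 8; total 22.
{Wirral, Norris}: service 14 + fixed 11 = 25
{Farrow, Wirral, Ashby}: service 12 + fixed 14 = 26
{Farrow, Wirral, Norris, Milton, Ashby}: service 12 + fixed 26 = 38
No other subset beats 22.

Open Wirral and Ashby; minimum total cost 22.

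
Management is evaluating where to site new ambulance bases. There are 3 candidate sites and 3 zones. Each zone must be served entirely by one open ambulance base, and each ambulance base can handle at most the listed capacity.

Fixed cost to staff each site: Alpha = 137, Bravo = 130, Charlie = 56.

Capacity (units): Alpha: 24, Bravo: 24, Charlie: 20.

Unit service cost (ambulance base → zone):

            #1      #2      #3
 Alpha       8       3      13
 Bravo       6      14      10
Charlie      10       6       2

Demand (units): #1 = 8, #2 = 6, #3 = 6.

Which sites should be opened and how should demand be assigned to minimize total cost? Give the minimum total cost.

Minimum total cost: 184

Open {Charlie}: #1→Charlie 10·8=80, #2→Charlie 6·6=36, #3→Charlie 2·6=12.
Loads: Charlie carries 20/20. Service 128; fixed 56; total 184.
Next best feasible plan costs 282.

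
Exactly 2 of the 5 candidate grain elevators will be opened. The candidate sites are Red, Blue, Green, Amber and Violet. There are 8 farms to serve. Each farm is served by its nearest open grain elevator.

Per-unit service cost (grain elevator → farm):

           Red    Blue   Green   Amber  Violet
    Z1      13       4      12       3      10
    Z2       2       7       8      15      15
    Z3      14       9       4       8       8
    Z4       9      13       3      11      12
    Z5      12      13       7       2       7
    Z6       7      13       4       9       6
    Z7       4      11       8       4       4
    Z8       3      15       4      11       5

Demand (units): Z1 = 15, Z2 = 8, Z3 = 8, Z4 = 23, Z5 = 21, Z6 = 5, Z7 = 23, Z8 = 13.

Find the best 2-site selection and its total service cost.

With exactly 2 open, each farm uses its cheapest among the chosen.
{Green, Amber}: Z1→Amber 3·15=45, Z2→Green 8·8=64, Z3→Green 4·8=32, Z4→Green 3·23=69, Z5→Amber 2·21=42, Z6→Green 4·5=20, Z7→Amber 4·23=92, Z8→Green 4·13=52. Service cost 416.
{Red, Amber}: service cost 540
{Red, Green}: service cost 595
Among all 10 size-2 choices, {Green, Amber} is lowest.

Choose Green and Amber; total service cost 416.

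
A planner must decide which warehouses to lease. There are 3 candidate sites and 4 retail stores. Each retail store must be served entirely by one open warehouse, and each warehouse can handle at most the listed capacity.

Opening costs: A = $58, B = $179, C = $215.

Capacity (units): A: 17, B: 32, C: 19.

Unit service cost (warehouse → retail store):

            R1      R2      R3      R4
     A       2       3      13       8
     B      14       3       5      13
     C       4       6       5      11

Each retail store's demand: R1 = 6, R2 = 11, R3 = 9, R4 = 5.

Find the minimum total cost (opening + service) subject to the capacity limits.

Minimum total cost: 367

Open {A, B}: R1→A 2·6=12, R2→B 3·11=33, R3→B 5·9=45, R4→A 8·5=40.
Loads: A carries 11/17, B carries 20/32. Service 130; fixed 237; total 367.
Next best feasible plan costs 392.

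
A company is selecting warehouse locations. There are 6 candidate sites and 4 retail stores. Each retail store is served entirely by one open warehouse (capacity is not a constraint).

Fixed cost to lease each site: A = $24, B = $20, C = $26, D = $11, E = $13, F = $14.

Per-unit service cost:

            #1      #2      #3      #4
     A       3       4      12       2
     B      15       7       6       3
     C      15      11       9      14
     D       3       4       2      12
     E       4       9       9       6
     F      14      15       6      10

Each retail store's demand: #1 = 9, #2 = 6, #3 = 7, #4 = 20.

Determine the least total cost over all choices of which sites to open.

Minimum total cost: 140

For any fixed open set, each retail store goes to its cheapest open site; total = fixed + service.
{A, D}: #1→A 3·9=27, #2→A 4·6=24, #3→D 2·7=14, #4→A 2·20=40. Service 105; fixed 35; total 140.
{A, D, E}: service 105 + fixed 48 = 153
{A, D, F}: service 105 + fixed 49 = 154
{A, B, C, D, E, F}: service 105 + fixed 108 = 213
No other subset beats 140.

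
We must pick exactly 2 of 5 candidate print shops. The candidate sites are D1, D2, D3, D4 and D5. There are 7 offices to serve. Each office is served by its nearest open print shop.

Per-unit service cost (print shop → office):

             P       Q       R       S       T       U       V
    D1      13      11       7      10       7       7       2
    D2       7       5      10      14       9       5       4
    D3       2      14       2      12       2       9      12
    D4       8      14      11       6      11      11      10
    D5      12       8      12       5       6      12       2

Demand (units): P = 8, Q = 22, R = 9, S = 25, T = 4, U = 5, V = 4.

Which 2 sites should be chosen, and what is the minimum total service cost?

Choose D3 and D5; total service cost 396.

With exactly 2 open, each office uses its cheapest among the chosen.
{D3, D5}: P→D3 2·8=16, Q→D5 8·22=176, R→D3 2·9=18, S→D5 5·25=125, T→D3 2·4=8, U→D3 9·5=45, V→D5 2·4=8. Service cost 396.
{D2, D5}: service cost 438
{D2, D4}: service cost 483
Among all 10 size-2 choices, {D3, D5} is lowest.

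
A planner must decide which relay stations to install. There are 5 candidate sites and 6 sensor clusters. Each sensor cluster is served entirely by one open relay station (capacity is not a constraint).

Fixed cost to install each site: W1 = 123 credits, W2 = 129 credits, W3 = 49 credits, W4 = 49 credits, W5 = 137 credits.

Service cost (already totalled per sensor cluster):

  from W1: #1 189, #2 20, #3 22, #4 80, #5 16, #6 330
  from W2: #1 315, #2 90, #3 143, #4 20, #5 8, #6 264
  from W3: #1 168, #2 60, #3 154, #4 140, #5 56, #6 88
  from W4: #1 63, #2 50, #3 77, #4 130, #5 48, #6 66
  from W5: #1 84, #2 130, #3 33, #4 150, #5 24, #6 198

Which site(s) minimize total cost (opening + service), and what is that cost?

For any fixed open set, each sensor cluster goes to its cheapest open site; total = fixed + service.
{W1, W4}: #1→W4 63, #2→W1 20, #3→W1 22, #4→W1 80, #5→W1 16, #6→W4 66. Service 267; fixed 172; total 439.
{W2, W4}: service 284 + fixed 178 = 462
{W4}: service 434 + fixed 49 = 483
{W1, W2, W3, W4, W5}: #1→W4 63, #2→W1 20, #3→W1 22, #4→W2 20, #5→W2 8, #6→W4 66. Service 199; fixed 487; total 686.
No other subset beats 439.

Open W1 and W4; minimum total cost 439.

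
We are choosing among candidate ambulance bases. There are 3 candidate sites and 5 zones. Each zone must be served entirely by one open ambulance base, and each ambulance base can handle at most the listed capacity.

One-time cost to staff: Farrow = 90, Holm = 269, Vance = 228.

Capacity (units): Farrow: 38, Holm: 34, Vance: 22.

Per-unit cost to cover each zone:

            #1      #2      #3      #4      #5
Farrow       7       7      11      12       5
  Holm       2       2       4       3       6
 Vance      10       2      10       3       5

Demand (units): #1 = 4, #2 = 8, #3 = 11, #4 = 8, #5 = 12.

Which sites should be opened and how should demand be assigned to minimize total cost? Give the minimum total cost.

Minimum total cost: 511

Open {Farrow, Holm}: #1→Holm 2·4=8, #2→Holm 2·8=16, #3→Holm 4·11=44, #4→Holm 3·8=24, #5→Farrow 5·12=60.
Loads: Farrow carries 12/38, Holm carries 31/34. Service 152; fixed 359; total 511.
Next best feasible plan costs 531.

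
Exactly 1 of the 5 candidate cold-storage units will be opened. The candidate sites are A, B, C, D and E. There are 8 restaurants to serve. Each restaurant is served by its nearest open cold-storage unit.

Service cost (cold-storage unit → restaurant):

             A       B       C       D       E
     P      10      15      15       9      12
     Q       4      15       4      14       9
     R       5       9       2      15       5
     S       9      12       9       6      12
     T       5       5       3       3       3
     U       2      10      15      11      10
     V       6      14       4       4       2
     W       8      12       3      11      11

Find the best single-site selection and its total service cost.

Choose A only; total service cost 49.

With exactly 1 open, each restaurant uses its cheapest among the chosen.
{A}: P→A 10, Q→A 4, R→A 5, S→A 9, T→A 5, U→A 2, V→A 6, W→A 8. Service cost 49.
{C}: service cost 55
{E}: service cost 64
Among all 5 size-1 choices, {A} is lowest.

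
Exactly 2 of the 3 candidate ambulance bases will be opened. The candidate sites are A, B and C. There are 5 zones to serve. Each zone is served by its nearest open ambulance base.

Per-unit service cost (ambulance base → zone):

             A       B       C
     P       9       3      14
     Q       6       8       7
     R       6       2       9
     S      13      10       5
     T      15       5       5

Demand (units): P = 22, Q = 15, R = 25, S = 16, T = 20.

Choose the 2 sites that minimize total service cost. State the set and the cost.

Choose B and C; total service cost 401.

With exactly 2 open, each zone uses its cheapest among the chosen.
{B, C}: P→B 3·22=66, Q→C 7·15=105, R→B 2·25=50, S→C 5·16=80, T→B 5·20=100. Service cost 401.
{A, B}: service cost 466
{A, C}: service cost 618
Among all 3 size-2 choices, {B, C} is lowest.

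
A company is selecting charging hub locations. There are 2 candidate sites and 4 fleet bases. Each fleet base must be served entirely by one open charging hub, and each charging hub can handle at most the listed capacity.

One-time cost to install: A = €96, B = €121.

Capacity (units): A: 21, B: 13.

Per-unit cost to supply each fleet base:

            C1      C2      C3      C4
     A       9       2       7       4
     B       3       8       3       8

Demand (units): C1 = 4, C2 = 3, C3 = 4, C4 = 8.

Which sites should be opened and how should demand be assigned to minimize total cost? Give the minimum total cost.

Minimum total cost: 198

Open {A}: C1→A 9·4=36, C2→A 2·3=6, C3→A 7·4=28, C4→A 4·8=32.
Loads: A carries 19/21. Service 102; fixed 96; total 198.
Next best feasible plan costs 279.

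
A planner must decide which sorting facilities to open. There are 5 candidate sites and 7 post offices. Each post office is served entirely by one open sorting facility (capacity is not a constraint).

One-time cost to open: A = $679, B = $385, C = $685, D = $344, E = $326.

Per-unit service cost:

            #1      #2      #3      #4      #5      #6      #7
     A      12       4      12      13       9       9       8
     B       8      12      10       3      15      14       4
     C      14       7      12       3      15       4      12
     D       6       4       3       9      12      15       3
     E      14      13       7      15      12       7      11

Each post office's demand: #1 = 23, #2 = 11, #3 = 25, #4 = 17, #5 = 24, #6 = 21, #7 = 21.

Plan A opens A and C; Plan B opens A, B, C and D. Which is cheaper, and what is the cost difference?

Plan A is cheaper by 261.

Plan A: {A, C}: #1→A 12·23=276, #2→A 4·11=44, #3→A 12·25=300, #4→C 3·17=51, #5→A 9·24=216, #6→C 4·21=84, #7→A 8·21=168. Service 1139; fixed 1364; total 2503.
Plan B: {A, B, C, D}: #1→D 6·23=138, #2→A 4·11=44, #3→D 3·25=75, #4→B 3·17=51, #5→A 9·24=216, #6→C 4·21=84, #7→D 3·21=63. Service 671; fixed 2093; total 2764.
Difference: |2503 − 2764| = 261.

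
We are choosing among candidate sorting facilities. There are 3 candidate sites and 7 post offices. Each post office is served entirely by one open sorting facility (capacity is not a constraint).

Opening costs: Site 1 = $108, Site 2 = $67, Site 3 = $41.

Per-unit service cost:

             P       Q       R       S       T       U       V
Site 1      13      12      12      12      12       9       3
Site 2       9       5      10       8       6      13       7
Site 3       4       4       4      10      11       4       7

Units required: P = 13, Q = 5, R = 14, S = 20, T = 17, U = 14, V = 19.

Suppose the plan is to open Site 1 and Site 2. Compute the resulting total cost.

Total cost: 902

Each post office is assigned to its cheapest site among the open ones.
{Site 1, Site 2}: P→Site 2 9·13=117, Q→Site 2 5·5=25, R→Site 2 10·14=140, S→Site 2 8·20=160, T→Site 2 6·17=102, U→Site 1 9·14=126, V→Site 1 3·19=57. Service 727; fixed 175; total 902.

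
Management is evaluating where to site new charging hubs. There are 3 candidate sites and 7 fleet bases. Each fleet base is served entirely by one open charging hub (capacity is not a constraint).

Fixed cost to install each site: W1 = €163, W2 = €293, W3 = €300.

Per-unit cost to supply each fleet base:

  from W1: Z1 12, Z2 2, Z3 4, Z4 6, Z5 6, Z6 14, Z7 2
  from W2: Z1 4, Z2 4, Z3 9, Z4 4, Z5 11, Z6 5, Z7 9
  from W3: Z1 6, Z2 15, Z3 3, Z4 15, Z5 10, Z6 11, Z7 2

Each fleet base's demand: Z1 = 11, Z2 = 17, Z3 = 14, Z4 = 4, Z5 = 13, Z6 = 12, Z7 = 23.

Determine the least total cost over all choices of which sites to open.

For any fixed open set, each fleet base goes to its cheapest open site; total = fixed + service.
{W1}: Z1→W1 12·11=132, Z2→W1 2·17=34, Z3→W1 4·14=56, Z4→W1 6·4=24, Z5→W1 6·13=78, Z6→W1 14·12=168, Z7→W1 2·23=46. Service 538; fixed 163; total 701.
{W1, W2}: service 334 + fixed 456 = 790
{W1, W3}: service 422 + fixed 463 = 885
{W1, W2, W3}: service 320 + fixed 756 = 1076
No other subset beats 701.

Minimum total cost: 701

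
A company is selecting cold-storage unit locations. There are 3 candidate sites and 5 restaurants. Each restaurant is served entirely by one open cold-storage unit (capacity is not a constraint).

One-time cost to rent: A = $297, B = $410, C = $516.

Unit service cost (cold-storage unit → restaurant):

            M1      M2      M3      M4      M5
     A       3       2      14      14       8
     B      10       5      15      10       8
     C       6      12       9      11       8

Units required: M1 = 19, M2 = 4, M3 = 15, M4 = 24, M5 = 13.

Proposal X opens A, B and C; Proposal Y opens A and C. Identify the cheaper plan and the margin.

Proposal Y is cheaper by 386.

Proposal X: {A, B, C}: M1→A 3·19=57, M2→A 2·4=8, M3→C 9·15=135, M4→B 10·24=240, M5→A 8·13=104. Service 544; fixed 1223; total 1767.
Proposal Y: {A, C}: M1→A 3·19=57, M2→A 2·4=8, M3→C 9·15=135, M4→C 11·24=264, M5→A 8·13=104. Service 568; fixed 813; total 1381.
Difference: |1767 − 1381| = 386.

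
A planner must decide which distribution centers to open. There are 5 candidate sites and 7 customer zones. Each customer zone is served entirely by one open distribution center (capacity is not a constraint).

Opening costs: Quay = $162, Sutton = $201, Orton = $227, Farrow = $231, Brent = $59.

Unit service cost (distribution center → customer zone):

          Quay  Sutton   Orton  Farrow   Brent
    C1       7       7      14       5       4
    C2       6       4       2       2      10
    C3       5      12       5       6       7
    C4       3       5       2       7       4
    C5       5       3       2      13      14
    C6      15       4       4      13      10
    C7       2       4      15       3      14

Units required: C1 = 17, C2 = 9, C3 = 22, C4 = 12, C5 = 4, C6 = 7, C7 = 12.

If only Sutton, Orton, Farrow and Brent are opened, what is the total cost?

Each customer zone is assigned to its cheapest site among the open ones.
{Sutton, Orton, Farrow, Brent}: C1→Brent 4·17=68, C2→Orton 2·9=18, C3→Orton 5·22=110, C4→Orton 2·12=24, C5→Orton 2·4=8, C6→Sutton 4·7=28, C7→Farrow 3·12=36. Service 292; fixed 718; total 1010.

Total cost: 1010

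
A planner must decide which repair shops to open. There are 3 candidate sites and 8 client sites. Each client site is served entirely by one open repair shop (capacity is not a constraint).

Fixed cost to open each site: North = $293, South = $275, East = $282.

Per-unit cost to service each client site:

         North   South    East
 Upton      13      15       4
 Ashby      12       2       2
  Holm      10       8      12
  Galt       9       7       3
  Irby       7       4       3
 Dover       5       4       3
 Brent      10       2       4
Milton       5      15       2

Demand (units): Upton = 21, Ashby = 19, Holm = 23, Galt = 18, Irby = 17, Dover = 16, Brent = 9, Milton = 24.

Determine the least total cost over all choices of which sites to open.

For any fixed open set, each client site goes to its cheapest open site; total = fixed + service.
{East}: Upton→East 4·21=84, Ashby→East 2·19=38, Holm→East 12·23=276, Galt→East 3·18=54, Irby→East 3·17=51, Dover→East 3·16=48, Brent→East 4·9=36, Milton→East 2·24=48. Service 635; fixed 282; total 917.
{South, East}: service 525 + fixed 557 = 1082
{North, East}: Upton→East 4·21=84, Ashby→East 2·19=38, Holm→North 10·23=230, Galt→East 3·18=54, Irby→East 3·17=51, Dover→East 3·16=48, Brent→East 4·9=36, Milton→East 2·24=48. Service 589; fixed 575; total 1164.
{North, South, East}: Upton→East 4·21=84, Ashby→South 2·19=38, Holm→South 8·23=184, Galt→East 3·18=54, Irby→East 3·17=51, Dover→East 3·16=48, Brent→South 2·9=18, Milton→East 2·24=48. Service 525; fixed 850; total 1375.
No other subset beats 917.

Minimum total cost: 917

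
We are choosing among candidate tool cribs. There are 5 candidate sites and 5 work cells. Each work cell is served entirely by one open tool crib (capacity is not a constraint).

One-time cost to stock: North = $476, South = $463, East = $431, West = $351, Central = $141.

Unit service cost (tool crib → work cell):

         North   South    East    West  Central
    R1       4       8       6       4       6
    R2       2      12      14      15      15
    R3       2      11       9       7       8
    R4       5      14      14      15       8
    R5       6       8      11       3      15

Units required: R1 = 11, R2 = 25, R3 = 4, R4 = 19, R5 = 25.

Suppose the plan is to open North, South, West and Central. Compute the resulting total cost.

Total cost: 1703

Each work cell is assigned to its cheapest site among the open ones.
{North, South, West, Central}: R1→North 4·11=44, R2→North 2·25=50, R3→North 2·4=8, R4→North 5·19=95, R5→West 3·25=75. Service 272; fixed 1431; total 1703.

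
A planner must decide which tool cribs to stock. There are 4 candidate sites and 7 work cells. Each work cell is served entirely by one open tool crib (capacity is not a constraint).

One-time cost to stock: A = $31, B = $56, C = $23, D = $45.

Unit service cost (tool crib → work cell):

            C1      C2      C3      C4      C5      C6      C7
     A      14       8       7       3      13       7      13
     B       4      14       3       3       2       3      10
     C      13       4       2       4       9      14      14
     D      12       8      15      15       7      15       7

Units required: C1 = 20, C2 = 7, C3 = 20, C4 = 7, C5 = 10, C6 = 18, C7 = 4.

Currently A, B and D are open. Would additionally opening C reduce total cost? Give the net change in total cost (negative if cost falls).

Yes — net change −25 (cost falls by 25).

Current service cost with {A, B, D}: 319.
Adding C: each work cell re-picks its cheapest; new service cost 271, saving 48.
Extra fixed cost: 23. Net change = 23 − 48 = -25.
(Totals: 451 → 426.)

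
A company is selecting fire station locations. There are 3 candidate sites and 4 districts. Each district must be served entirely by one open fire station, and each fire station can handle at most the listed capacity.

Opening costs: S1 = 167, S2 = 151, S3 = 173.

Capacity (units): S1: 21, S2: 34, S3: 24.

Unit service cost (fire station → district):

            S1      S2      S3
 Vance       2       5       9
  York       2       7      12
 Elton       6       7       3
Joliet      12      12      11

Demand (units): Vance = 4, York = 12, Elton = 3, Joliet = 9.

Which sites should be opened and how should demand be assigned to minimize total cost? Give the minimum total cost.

Minimum total cost: 384

Open {S2}: Vance→S2 5·4=20, York→S2 7·12=84, Elton→S2 7·3=21, Joliet→S2 12·9=108.
Loads: S2 carries 28/34. Service 233; fixed 151; total 384.
Next best feasible plan costs 476.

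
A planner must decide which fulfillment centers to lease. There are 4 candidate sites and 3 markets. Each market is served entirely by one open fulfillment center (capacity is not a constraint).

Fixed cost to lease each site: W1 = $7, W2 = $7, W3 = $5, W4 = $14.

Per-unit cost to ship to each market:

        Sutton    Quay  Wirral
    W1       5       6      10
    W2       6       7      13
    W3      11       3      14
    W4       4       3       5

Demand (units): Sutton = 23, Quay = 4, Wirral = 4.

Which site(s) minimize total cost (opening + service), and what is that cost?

For any fixed open set, each market goes to its cheapest open site; total = fixed + service.
{W4}: Sutton→W4 4·23=92, Quay→W4 3·4=12, Wirral→W4 5·4=20. Service 124; fixed 14; total 138.
{W3, W4}: service 124 + fixed 19 = 143
{W1, W4}: service 124 + fixed 21 = 145
{W1, W2, W3, W4}: service 124 + fixed 33 = 157
(All 15 nonempty subsets were checked; W4 only is lowest.)

Open W4 only; minimum total cost 138.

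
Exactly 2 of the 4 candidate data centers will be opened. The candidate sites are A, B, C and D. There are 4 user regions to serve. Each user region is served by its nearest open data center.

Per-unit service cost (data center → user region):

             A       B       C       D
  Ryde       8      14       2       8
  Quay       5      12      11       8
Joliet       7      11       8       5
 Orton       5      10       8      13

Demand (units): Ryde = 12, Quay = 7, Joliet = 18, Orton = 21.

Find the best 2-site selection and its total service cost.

With exactly 2 open, each user region uses its cheapest among the chosen.
{A, C}: Ryde→C 2·12=24, Quay→A 5·7=35, Joliet→A 7·18=126, Orton→A 5·21=105. Service cost 290.
{A, D}: service cost 326
{C, D}: service cost 338
Among all 6 size-2 choices, {A, C} is lowest.

Choose A and C; total service cost 290.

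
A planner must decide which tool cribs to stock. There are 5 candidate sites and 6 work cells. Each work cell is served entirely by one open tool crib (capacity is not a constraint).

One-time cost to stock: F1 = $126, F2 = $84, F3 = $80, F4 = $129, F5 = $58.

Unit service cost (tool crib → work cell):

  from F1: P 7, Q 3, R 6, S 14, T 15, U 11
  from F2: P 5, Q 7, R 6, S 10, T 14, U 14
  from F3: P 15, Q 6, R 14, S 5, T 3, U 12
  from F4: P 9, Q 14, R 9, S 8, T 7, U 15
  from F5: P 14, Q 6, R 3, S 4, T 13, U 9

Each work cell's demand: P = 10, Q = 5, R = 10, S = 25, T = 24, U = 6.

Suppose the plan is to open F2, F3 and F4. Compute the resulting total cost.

Total cost: 702

Each work cell is assigned to its cheapest site among the open ones.
{F2, F3, F4}: P→F2 5·10=50, Q→F3 6·5=30, R→F2 6·10=60, S→F3 5·25=125, T→F3 3·24=72, U→F3 12·6=72. Service 409; fixed 293; total 702.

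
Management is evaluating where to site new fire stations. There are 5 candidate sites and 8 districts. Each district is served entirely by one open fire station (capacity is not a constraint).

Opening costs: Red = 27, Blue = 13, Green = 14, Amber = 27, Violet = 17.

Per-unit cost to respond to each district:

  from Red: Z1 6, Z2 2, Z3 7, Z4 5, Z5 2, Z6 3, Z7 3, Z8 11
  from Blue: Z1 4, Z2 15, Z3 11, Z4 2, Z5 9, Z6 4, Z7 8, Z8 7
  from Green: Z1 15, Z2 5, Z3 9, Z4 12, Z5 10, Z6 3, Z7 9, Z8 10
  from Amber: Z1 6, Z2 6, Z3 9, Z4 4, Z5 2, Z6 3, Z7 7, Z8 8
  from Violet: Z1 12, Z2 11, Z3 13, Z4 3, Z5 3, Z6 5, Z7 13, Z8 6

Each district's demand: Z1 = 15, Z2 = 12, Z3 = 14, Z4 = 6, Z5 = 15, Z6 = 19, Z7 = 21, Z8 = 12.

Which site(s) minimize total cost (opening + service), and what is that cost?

For any fixed open set, each district goes to its cheapest open site; total = fixed + service.
{Red, Blue}: Z1→Blue 4·15=60, Z2→Red 2·12=24, Z3→Red 7·14=98, Z4→Blue 2·6=12, Z5→Red 2·15=30, Z6→Red 3·19=57, Z7→Red 3·21=63, Z8→Blue 7·12=84. Service 428; fixed 40; total 468.
{Red, Blue, Violet}: service 416 + fixed 57 = 473
{Red, Blue, Green}: service 428 + fixed 54 = 482
{Red, Blue, Green, Amber, Violet}: service 416 + fixed 98 = 514
No other subset beats 468.

Open Red and Blue; minimum total cost 468.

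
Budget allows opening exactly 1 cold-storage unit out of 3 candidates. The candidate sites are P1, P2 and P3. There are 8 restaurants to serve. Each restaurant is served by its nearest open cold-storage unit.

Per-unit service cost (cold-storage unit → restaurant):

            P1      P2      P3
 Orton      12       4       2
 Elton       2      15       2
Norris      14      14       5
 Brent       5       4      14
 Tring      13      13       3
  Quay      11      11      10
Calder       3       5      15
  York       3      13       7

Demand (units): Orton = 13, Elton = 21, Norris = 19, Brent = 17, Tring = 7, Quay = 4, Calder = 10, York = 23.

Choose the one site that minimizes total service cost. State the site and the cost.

Choose P3 only; total service cost 773.

With exactly 1 open, each restaurant uses its cheapest among the chosen.
{P3}: Orton→P3 2·13=26, Elton→P3 2·21=42, Norris→P3 5·19=95, Brent→P3 14·17=238, Tring→P3 3·7=21, Quay→P3 10·4=40, Calder→P3 15·10=150, York→P3 7·23=161. Service cost 773.
{P1}: service cost 783
{P2}: service cost 1185
Among all 3 size-1 choices, {P3} is lowest.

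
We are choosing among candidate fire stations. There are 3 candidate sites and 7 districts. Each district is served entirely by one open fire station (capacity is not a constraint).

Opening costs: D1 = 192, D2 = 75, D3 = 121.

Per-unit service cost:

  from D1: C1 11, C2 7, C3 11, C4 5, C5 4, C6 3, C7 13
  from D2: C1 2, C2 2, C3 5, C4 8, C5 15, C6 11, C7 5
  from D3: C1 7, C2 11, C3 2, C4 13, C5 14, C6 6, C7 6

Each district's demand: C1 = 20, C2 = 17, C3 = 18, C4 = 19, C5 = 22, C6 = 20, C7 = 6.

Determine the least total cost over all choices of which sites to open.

For any fixed open set, each district goes to its cheapest open site; total = fixed + service.
{D1, D2}: C1→D2 2·20=40, C2→D2 2·17=34, C3→D2 5·18=90, C4→D1 5·19=95, C5→D1 4·22=88, C6→D1 3·20=60, C7→D2 5·6=30. Service 437; fixed 267; total 704.
{D1, D2, D3}: service 383 + fixed 388 = 771
{D1, D3}: C1→D3 7·20=140, C2→D1 7·17=119, C3→D3 2·18=36, C4→D1 5·19=95, C5→D1 4·22=88, C6→D1 3·20=60, C7→D3 6·6=36. Service 574; fixed 313; total 887.
{D2}: service 896 + fixed 75 = 971
No other subset beats 704.

Minimum total cost: 704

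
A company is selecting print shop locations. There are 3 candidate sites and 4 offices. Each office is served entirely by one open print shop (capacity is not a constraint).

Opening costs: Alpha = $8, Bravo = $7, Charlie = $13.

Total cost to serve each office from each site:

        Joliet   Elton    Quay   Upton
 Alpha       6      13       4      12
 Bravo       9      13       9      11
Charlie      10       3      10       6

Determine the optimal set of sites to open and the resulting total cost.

For any fixed open set, each office goes to its cheapest open site; total = fixed + service.
{Alpha, Charlie}: Joliet→Alpha 6, Elton→Charlie 3, Quay→Alpha 4, Upton→Charlie 6. Service 19; fixed 21; total 40.
{Charlie}: Joliet→Charlie 10, Elton→Charlie 3, Quay→Charlie 10, Upton→Charlie 6. Service 29; fixed 13; total 42.
{Alpha}: service 35 + fixed 8 = 43
{Alpha, Bravo, Charlie}: Joliet→Alpha 6, Elton→Charlie 3, Quay→Alpha 4, Upton→Charlie 6. Service 19; fixed 28; total 47.
No other subset beats 40.

Open Alpha and Charlie; minimum total cost 40.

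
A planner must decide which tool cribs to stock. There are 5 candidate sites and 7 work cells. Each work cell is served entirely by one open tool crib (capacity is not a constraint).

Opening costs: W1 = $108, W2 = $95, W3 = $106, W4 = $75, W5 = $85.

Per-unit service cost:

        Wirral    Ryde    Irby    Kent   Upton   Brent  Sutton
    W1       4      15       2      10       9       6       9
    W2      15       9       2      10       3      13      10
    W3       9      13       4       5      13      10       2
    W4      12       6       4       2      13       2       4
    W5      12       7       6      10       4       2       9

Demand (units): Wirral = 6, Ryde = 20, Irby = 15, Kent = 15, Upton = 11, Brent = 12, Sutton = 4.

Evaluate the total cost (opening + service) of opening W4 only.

Each work cell is assigned to its cheapest site among the open ones.
{W4}: Wirral→W4 12·6=72, Ryde→W4 6·20=120, Irby→W4 4·15=60, Kent→W4 2·15=30, Upton→W4 13·11=143, Brent→W4 2·12=24, Sutton→W4 4·4=16. Service 465; fixed 75; total 540.

Total cost: 540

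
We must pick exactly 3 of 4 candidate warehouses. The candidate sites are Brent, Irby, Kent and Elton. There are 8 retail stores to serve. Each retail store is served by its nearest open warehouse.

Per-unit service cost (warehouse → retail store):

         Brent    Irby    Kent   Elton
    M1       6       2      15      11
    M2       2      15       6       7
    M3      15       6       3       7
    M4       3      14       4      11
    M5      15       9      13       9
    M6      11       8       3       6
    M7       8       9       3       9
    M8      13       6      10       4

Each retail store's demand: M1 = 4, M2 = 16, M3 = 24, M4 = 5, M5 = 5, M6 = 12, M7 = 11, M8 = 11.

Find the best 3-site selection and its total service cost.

Choose Brent, Kent and Elton; total service cost 301.

With exactly 3 open, each retail store uses its cheapest among the chosen.
{Brent, Kent, Elton}: M1→Brent 6·4=24, M2→Brent 2·16=32, M3→Kent 3·24=72, M4→Brent 3·5=15, M5→Elton 9·5=45, M6→Kent 3·12=36, M7→Kent 3·11=33, M8→Elton 4·11=44. Service cost 301.
{Brent, Irby, Kent}: service cost 307
{Irby, Kent, Elton}: service cost 354
Among all 4 size-3 choices, {Brent, Kent, Elton} is lowest.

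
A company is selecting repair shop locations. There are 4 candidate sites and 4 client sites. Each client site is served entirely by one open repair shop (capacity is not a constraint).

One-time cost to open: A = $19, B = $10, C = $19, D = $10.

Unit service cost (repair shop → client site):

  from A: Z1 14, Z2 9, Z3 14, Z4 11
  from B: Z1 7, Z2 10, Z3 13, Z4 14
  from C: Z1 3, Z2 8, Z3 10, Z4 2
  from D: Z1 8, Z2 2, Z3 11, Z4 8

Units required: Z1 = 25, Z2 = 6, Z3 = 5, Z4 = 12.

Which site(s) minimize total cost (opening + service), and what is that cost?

For any fixed open set, each client site goes to its cheapest open site; total = fixed + service.
{C, D}: Z1→C 3·25=75, Z2→D 2·6=12, Z3→C 10·5=50, Z4→C 2·12=24. Service 161; fixed 29; total 190.
{B, C, D}: Z1→C 3·25=75, Z2→D 2·6=12, Z3→C 10·5=50, Z4→C 2·12=24. Service 161; fixed 39; total 200.
{A, C, D}: Z1→C 3·25=75, Z2→D 2·6=12, Z3→C 10·5=50, Z4→C 2·12=24. Service 161; fixed 48; total 209.
{A, B, C, D}: Z1→C 3·25=75, Z2→D 2·6=12, Z3→C 10·5=50, Z4→C 2·12=24. Service 161; fixed 58; total 219.
(All 15 nonempty subsets were checked; C and D is lowest.)

Open C and D; minimum total cost 190.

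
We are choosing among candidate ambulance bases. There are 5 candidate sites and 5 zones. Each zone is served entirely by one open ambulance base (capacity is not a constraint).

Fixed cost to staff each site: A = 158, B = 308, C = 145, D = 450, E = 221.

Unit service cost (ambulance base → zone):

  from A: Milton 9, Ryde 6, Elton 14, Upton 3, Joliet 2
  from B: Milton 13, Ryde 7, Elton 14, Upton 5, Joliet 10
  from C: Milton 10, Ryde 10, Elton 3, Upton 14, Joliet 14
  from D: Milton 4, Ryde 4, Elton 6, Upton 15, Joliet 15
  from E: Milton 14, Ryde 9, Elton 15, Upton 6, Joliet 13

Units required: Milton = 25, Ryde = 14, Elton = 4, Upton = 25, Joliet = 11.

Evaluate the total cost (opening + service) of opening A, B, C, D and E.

Total cost: 1547

Each zone is assigned to its cheapest site among the open ones.
{A, B, C, D, E}: Milton→D 4·25=100, Ryde→D 4·14=56, Elton→C 3·4=12, Upton→A 3·25=75, Joliet→A 2·11=22. Service 265; fixed 1282; total 1547.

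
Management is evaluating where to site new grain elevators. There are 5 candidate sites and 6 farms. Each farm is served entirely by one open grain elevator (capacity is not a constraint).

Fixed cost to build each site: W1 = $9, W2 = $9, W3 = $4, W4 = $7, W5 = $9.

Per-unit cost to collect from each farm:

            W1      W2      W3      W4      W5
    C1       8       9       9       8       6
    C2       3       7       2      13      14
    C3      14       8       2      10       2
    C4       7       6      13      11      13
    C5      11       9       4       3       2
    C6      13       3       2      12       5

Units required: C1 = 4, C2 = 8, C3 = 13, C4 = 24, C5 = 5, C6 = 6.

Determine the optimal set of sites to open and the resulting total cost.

For any fixed open set, each farm goes to its cheapest open site; total = fixed + service.
{W2, W3, W5}: C1→W5 6·4=24, C2→W3 2·8=16, C3→W3 2·13=26, C4→W2 6·24=144, C5→W5 2·5=10, C6→W3 2·6=12. Service 232; fixed 22; total 254.
{W2, W3, W4, W5}: C1→W5 6·4=24, C2→W3 2·8=16, C3→W3 2·13=26, C4→W2 6·24=144, C5→W5 2·5=10, C6→W3 2·6=12. Service 232; fixed 29; total 261.
{W1, W2, W3, W5}: service 232 + fixed 31 = 263
{W1, W2, W3, W4, W5}: C1→W5 6·4=24, C2→W3 2·8=16, C3→W3 2·13=26, C4→W2 6·24=144, C5→W5 2·5=10, C6→W3 2·6=12. Service 232; fixed 38; total 270.
No other subset beats 254.

Open W2, W3 and W5; minimum total cost 254.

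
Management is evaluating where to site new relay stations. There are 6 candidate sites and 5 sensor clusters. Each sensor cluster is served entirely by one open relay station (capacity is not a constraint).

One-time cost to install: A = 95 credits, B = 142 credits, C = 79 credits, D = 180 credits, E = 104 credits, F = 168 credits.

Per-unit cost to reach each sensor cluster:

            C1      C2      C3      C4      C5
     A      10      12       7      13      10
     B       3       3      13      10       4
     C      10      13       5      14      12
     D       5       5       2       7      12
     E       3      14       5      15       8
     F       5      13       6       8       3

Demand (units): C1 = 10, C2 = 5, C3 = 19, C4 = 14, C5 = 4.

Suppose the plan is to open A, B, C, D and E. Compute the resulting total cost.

Each sensor cluster is assigned to its cheapest site among the open ones.
{A, B, C, D, E}: C1→B 3·10=30, C2→B 3·5=15, C3→D 2·19=38, C4→D 7·14=98, C5→B 4·4=16. Service 197; fixed 600; total 797.

Total cost: 797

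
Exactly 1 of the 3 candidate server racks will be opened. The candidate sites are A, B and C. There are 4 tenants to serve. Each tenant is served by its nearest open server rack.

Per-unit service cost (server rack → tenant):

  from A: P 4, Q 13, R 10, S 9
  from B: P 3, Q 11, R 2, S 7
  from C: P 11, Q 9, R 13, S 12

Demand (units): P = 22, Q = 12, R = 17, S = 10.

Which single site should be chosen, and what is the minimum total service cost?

Choose B only; total service cost 302.

With exactly 1 open, each tenant uses its cheapest among the chosen.
{B}: P→B 3·22=66, Q→B 11·12=132, R→B 2·17=34, S→B 7·10=70. Service cost 302.
{A}: service cost 504
{C}: service cost 691
Among all 3 size-1 choices, {B} is lowest.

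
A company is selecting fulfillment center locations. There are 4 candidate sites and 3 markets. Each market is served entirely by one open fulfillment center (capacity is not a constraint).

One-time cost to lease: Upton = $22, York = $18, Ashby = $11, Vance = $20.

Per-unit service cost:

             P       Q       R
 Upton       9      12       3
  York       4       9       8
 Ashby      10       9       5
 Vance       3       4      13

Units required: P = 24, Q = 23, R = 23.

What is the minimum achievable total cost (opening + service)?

Minimum total cost: 275

For any fixed open set, each market goes to its cheapest open site; total = fixed + service.
{Upton, Vance}: P→Vance 3·24=72, Q→Vance 4·23=92, R→Upton 3·23=69. Service 233; fixed 42; total 275.
{Upton, Ashby, Vance}: P→Vance 3·24=72, Q→Vance 4·23=92, R→Upton 3·23=69. Service 233; fixed 53; total 286.
{Upton, York, Vance}: service 233 + fixed 60 = 293
{Upton, York, Ashby, Vance}: service 233 + fixed 71 = 304
(All 15 nonempty subsets were checked; Upton and Vance is lowest.)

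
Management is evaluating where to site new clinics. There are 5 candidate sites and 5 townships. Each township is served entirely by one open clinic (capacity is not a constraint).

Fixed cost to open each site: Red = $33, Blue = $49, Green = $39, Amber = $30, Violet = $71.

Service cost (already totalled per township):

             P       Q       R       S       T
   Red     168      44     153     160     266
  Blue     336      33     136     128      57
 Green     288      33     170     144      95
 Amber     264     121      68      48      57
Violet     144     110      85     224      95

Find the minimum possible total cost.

For any fixed open set, each township goes to its cheapest open site; total = fixed + service.
{Red, Amber}: P→Red 168, Q→Red 44, R→Amber 68, S→Amber 48, T→Amber 57. Service 385; fixed 63; total 448.
{Red, Green, Amber}: service 374 + fixed 102 = 476
{Red, Blue, Amber}: P→Red 168, Q→Blue 33, R→Amber 68, S→Amber 48, T→Blue 57. Service 374; fixed 112; total 486.
{Red, Blue, Green, Amber, Violet}: P→Violet 144, Q→Blue 33, R→Amber 68, S→Amber 48, T→Blue 57. Service 350; fixed 222; total 572.
No other subset beats 448.

Minimum total cost: 448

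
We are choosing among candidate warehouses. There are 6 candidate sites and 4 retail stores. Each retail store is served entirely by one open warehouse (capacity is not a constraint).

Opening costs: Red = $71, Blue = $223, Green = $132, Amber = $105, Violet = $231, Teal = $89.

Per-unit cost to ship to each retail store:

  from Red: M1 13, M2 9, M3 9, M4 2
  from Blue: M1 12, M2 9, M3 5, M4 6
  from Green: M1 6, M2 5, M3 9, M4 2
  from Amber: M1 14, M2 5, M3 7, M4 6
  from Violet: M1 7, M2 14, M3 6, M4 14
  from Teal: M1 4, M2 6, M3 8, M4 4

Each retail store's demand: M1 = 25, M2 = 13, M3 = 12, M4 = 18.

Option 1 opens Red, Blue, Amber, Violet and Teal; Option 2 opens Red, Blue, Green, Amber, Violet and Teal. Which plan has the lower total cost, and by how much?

Option 1 is cheaper by 132.

Option 1: {Red, Blue, Amber, Violet, Teal}: M1→Teal 4·25=100, M2→Amber 5·13=65, M3→Blue 5·12=60, M4→Red 2·18=36. Service 261; fixed 719; total 980.
Option 2: {Red, Blue, Green, Amber, Violet, Teal}: M1→Teal 4·25=100, M2→Green 5·13=65, M3→Blue 5·12=60, M4→Red 2·18=36. Service 261; fixed 851; total 1112.
Difference: |980 − 1112| = 132.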